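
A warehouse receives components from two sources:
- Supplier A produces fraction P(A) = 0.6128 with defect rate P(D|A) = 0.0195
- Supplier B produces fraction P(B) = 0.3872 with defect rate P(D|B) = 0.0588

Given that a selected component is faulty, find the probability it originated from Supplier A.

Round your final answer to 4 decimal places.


Let A = from Supplier A, D = faulty

Given:
- P(A) = 0.6128, P(B) = 0.3872
- P(D|A) = 0.0195, P(D|B) = 0.0588

Step 1: Find P(D)
P(D) = P(D|A)P(A) + P(D|B)P(B)
     = 0.0195 × 0.6128 + 0.0588 × 0.3872
     = 0.01194960 + 0.02276736
     = 0.03471696

Step 2: Apply Bayes' theorem
P(A|D) = P(D|A)P(A) / P(D)
       = 0.01194960 / 0.03471696
       = 0.3442


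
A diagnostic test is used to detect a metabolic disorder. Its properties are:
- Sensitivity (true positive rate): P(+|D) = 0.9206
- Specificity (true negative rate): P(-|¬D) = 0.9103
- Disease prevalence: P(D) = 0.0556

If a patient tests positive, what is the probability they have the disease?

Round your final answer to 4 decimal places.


Let D = has disease, + = positive test

Given:
- P(D) = 0.0556 (prevalence)
- P(+|D) = 0.9206 (sensitivity)
- P(-|¬D) = 0.9103 (specificity)
- P(+|¬D) = 0.0897 (false positive rate = 1 - specificity)

Step 1: Find P(+)
P(+) = P(+|D)P(D) + P(+|¬D)P(¬D)
     = 0.9206 × 0.0556 + 0.0897 × 0.9444
     = 0.05118536 + 0.08471268
     = 0.13589804

Step 2: Apply Bayes' theorem for P(D|+)
P(D|+) = P(+|D)P(D) / P(+)
       = 0.05118536 / 0.13589804
       = 0.3766


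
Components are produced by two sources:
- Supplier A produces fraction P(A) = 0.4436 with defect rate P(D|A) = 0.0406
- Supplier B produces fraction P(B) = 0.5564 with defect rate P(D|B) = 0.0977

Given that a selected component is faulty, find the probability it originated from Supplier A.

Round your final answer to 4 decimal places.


Let A = from Supplier A, D = faulty

Given:
- P(A) = 0.4436, P(B) = 0.5564
- P(D|A) = 0.0406, P(D|B) = 0.0977

Step 1: Find P(D)
P(D) = P(D|A)P(A) + P(D|B)P(B)
     = 0.0406 × 0.4436 + 0.0977 × 0.5564
     = 0.01801016 + 0.05436028
     = 0.07237044

Step 2: Apply Bayes' theorem
P(A|D) = P(D|A)P(A) / P(D)
       = 0.01801016 / 0.07237044
       = 0.2489


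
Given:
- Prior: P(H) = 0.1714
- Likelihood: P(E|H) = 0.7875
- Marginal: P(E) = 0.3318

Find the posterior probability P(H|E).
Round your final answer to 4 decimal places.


Using Bayes' theorem:

P(H|E) = P(E|H) × P(H) / P(E)
       = 0.7875 × 0.1714 / 0.3318
       = 0.13497750 / 0.3318
       = 0.4068

The evidence strengthens our belief in H.
Prior: 0.1714 → Posterior: 0.4068


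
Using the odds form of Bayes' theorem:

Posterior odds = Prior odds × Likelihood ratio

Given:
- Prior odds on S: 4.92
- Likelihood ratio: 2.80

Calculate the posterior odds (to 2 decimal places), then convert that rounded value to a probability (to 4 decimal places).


Step 1: Calculate posterior odds
Posterior odds = Prior odds × LR
               = 4.92 × 2.80
               = 13.78

Step 2: Convert to probability
P(S|E) = Posterior odds / (1 + Posterior odds)
       = 13.78 / (1 + 13.78)
       = 13.78 / 14.78
       = 0.9323

The evidence increased P(S) from 0.8311 to 0.9323.


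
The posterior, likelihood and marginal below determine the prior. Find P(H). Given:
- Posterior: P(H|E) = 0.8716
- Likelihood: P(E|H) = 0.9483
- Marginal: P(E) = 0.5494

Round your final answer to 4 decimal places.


From Bayes' theorem: P(H|E) = P(E|H) × P(H) / P(E)

Rearranging for P(H):
P(H) = P(H|E) × P(E) / P(E|H)
     = 0.8716 × 0.5494 / 0.9483
     = 0.47885704 / 0.9483
     = 0.5050


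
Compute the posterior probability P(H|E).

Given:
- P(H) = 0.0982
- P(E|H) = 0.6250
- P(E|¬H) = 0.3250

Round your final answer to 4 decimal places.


Bayes' theorem: P(H|E) = P(E|H) × P(H) / P(E)

Step 1: Calculate P(E) using law of total probability
P(E) = P(E|H)P(H) + P(E|¬H)P(¬H)
     = 0.6250 × 0.0982 + 0.3250 × 0.9018
     = 0.06137500 + 0.29308500
     = 0.35446000

Step 2: Apply Bayes' theorem
P(H|E) = P(E|H) × P(H) / P(E)
       = 0.06137500 / 0.35446000
       = 0.1732


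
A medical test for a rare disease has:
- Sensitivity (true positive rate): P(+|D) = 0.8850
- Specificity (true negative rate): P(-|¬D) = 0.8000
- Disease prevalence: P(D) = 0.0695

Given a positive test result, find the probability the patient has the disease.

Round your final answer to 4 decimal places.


Let D = has disease, + = positive test

Given:
- P(D) = 0.0695 (prevalence)
- P(+|D) = 0.8850 (sensitivity)
- P(-|¬D) = 0.8000 (specificity)
- P(+|¬D) = 0.2000 (false positive rate = 1 - specificity)

Step 1: Find P(+)
P(+) = P(+|D)P(D) + P(+|¬D)P(¬D)
     = 0.8850 × 0.0695 + 0.2000 × 0.9305
     = 0.06150750 + 0.18610000
     = 0.24760750

Step 2: Apply Bayes' theorem for P(D|+)
P(D|+) = P(+|D)P(D) / P(+)
       = 0.06150750 / 0.24760750
       = 0.2484


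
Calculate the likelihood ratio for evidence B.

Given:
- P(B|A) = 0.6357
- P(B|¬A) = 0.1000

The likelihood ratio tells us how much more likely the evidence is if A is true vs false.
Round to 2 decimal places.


Likelihood Ratio (LR) = P(B|A) / P(B|¬A)

LR = 0.6357 / 0.1000
   = 6.36

The evidence is 6.36 times more likely if A is true than if A is false.
Because LR exceeds 1, B is evidence for A.


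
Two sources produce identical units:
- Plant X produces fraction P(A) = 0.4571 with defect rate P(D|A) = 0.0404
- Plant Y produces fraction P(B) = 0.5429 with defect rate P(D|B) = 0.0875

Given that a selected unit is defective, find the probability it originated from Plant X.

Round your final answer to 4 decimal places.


Let A = from Plant X, D = defective

Given:
- P(A) = 0.4571, P(B) = 0.5429
- P(D|A) = 0.0404, P(D|B) = 0.0875

Step 1: Find P(D)
P(D) = P(D|A)P(A) + P(D|B)P(B)
     = 0.0404 × 0.4571 + 0.0875 × 0.5429
     = 0.01846684 + 0.04750375
     = 0.06597059

Step 2: Apply Bayes' theorem
P(A|D) = P(D|A)P(A) / P(D)
       = 0.01846684 / 0.06597059
       = 0.2799


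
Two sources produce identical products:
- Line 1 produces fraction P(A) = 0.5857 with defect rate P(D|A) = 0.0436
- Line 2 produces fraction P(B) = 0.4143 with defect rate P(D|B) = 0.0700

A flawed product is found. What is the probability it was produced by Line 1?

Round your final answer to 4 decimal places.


Let A = from Line 1, D = flawed

Given:
- P(A) = 0.5857, P(B) = 0.4143
- P(D|A) = 0.0436, P(D|B) = 0.0700

Step 1: Find P(D)
P(D) = P(D|A)P(A) + P(D|B)P(B)
     = 0.0436 × 0.5857 + 0.0700 × 0.4143
     = 0.02553652 + 0.02900100
     = 0.05453752

Step 2: Apply Bayes' theorem
P(A|D) = P(D|A)P(A) / P(D)
       = 0.02553652 / 0.05453752
       = 0.4682


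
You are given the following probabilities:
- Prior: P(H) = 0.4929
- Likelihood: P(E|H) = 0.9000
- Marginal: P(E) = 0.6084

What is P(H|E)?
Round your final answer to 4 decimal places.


Using Bayes' theorem:

P(H|E) = P(E|H) × P(H) / P(E)
       = 0.9000 × 0.4929 / 0.6084
       = 0.44361000 / 0.6084
       = 0.7291

The evidence strengthens our belief in H.
Prior: 0.4929 → Posterior: 0.7291


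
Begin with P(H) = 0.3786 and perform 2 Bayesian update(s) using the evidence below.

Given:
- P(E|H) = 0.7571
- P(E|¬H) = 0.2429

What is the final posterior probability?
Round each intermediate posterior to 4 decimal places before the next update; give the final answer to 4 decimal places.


Sequential Bayesian updating:

Initial prior: P(H) = 0.3786

Update 1:
  P(E) = 0.7571 × 0.3786 + 0.2429 × 0.6214 = 0.28663806 + 0.15093806 = 0.43757612
  P(H|E) = 0.28663806 / 0.43757612 = 0.6551

Update 2:
  P(E) = 0.7571 × 0.6551 + 0.2429 × 0.3449 = 0.49597621 + 0.08377621 = 0.57975242
  P(H|E) = 0.49597621 / 0.57975242 = 0.8555

Final posterior: 0.8555


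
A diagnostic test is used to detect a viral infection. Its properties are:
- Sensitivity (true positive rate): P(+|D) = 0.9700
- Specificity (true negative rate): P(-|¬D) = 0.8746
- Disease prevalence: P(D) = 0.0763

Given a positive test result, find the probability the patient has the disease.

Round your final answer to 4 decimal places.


Let D = has disease, + = positive test

Given:
- P(D) = 0.0763 (prevalence)
- P(+|D) = 0.9700 (sensitivity)
- P(-|¬D) = 0.8746 (specificity)
- P(+|¬D) = 0.1254 (false positive rate = 1 - specificity)

Step 1: Find P(+)
P(+) = P(+|D)P(D) + P(+|¬D)P(¬D)
     = 0.9700 × 0.0763 + 0.1254 × 0.9237
     = 0.07401100 + 0.11583198
     = 0.18984298

Step 2: Apply Bayes' theorem for P(D|+)
P(D|+) = P(+|D)P(D) / P(+)
       = 0.07401100 / 0.18984298
       = 0.3899


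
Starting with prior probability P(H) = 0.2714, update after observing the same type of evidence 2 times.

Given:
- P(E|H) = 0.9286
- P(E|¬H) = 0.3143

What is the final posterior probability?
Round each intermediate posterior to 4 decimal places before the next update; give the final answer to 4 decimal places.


Sequential Bayesian updating:

Initial prior: P(H) = 0.2714

Update 1:
  P(E) = 0.9286 × 0.2714 + 0.3143 × 0.7286 = 0.25202204 + 0.22899898 = 0.48102102
  P(H|E) = 0.25202204 / 0.48102102 = 0.5239

Update 2:
  P(E) = 0.9286 × 0.5239 + 0.3143 × 0.4761 = 0.48649354 + 0.14963823 = 0.63613177
  P(H|E) = 0.48649354 / 0.63613177 = 0.7648

Final posterior: 0.7648


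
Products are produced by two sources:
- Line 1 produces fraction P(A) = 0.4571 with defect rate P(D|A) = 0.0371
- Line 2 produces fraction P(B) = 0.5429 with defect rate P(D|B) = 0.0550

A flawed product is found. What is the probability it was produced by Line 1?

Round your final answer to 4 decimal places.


Let A = from Line 1, D = flawed

Given:
- P(A) = 0.4571, P(B) = 0.5429
- P(D|A) = 0.0371, P(D|B) = 0.0550

Step 1: Find P(D)
P(D) = P(D|A)P(A) + P(D|B)P(B)
     = 0.0371 × 0.4571 + 0.0550 × 0.5429
     = 0.01695841 + 0.02985950
     = 0.04681791

Step 2: Apply Bayes' theorem
P(A|D) = P(D|A)P(A) / P(D)
       = 0.01695841 / 0.04681791
       = 0.3622


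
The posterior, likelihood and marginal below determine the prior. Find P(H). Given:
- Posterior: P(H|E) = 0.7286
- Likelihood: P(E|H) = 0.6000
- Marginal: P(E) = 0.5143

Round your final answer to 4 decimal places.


From Bayes' theorem: P(H|E) = P(E|H) × P(H) / P(E)

Rearranging for P(H):
P(H) = P(H|E) × P(E) / P(E|H)
     = 0.7286 × 0.5143 / 0.6000
     = 0.37471898 / 0.6000
     = 0.6245


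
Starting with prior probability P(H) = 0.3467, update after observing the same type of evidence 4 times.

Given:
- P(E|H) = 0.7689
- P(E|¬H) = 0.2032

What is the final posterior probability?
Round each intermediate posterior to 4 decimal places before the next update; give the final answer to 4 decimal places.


Sequential Bayesian updating:

Initial prior: P(H) = 0.3467

Update 1:
  P(E) = 0.7689 × 0.3467 + 0.2032 × 0.6533 = 0.26657763 + 0.13275056 = 0.39932819
  P(H|E) = 0.26657763 / 0.39932819 = 0.6676

Update 2:
  P(E) = 0.7689 × 0.6676 + 0.2032 × 0.3324 = 0.51331764 + 0.06754368 = 0.58086132
  P(H|E) = 0.51331764 / 0.58086132 = 0.8837

Update 3:
  P(E) = 0.7689 × 0.8837 + 0.2032 × 0.1163 = 0.67947693 + 0.02363216 = 0.70310909
  P(H|E) = 0.67947693 / 0.70310909 = 0.9664

Update 4:
  P(E) = 0.7689 × 0.9664 + 0.2032 × 0.0336 = 0.74306496 + 0.00682752 = 0.74989248
  P(H|E) = 0.74306496 / 0.74989248 = 0.9909

Final posterior: 0.9909


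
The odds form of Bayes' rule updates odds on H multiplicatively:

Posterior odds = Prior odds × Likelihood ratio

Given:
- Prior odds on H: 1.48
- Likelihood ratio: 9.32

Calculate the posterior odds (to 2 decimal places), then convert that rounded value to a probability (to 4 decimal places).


Step 1: Calculate posterior odds
Posterior odds = Prior odds × LR
               = 1.48 × 9.32
               = 13.79

Step 2: Convert to probability
P(H|E) = Posterior odds / (1 + Posterior odds)
       = 13.79 / (1 + 13.79)
       = 13.79 / 14.79
       = 0.9324

The evidence increased P(H) from 0.5968 to 0.9324.


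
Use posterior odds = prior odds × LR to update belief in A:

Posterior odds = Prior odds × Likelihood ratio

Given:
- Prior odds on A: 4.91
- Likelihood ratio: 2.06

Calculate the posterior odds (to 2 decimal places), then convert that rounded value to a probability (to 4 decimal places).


Step 1: Calculate posterior odds
Posterior odds = Prior odds × LR
               = 4.91 × 2.06
               = 10.11

Step 2: Convert to probability
P(A|E) = Posterior odds / (1 + Posterior odds)
       = 10.11 / (1 + 10.11)
       = 10.11 / 11.11
       = 0.9100

The evidence increased P(A) from 0.8308 to 0.9100.


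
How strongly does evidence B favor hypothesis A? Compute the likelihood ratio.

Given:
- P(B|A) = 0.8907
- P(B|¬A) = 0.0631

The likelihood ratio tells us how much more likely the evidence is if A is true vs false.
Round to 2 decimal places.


Likelihood Ratio (LR) = P(B|A) / P(B|¬A)

LR = 0.8907 / 0.0631
   = 14.12

The evidence is 14.12 times more likely if A is true than if A is false.
Because LR exceeds 1, B is evidence for A.


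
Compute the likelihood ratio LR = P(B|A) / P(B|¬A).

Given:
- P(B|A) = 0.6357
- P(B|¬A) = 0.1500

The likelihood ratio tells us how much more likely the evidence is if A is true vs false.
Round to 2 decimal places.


Likelihood Ratio (LR) = P(B|A) / P(B|¬A)

LR = 0.6357 / 0.1500
   = 4.24

The evidence is 4.24 times more likely if A is true than if A is false.
LR > 1, so observing B raises the odds in favor of A.


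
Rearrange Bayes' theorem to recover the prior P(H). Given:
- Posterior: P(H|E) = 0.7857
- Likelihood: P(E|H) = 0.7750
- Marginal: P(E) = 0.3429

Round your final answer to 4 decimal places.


From Bayes' theorem: P(H|E) = P(E|H) × P(H) / P(E)

Rearranging for P(H):
P(H) = P(H|E) × P(E) / P(E|H)
     = 0.7857 × 0.3429 / 0.7750
     = 0.26941653 / 0.7750
     = 0.3476


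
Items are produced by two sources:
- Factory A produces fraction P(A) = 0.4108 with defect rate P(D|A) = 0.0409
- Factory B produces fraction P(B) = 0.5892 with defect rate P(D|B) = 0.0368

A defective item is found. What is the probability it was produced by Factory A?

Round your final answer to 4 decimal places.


Let A = from Factory A, D = defective

Given:
- P(A) = 0.4108, P(B) = 0.5892
- P(D|A) = 0.0409, P(D|B) = 0.0368

Step 1: Find P(D)
P(D) = P(D|A)P(A) + P(D|B)P(B)
     = 0.0409 × 0.4108 + 0.0368 × 0.5892
     = 0.01680172 + 0.02168256
     = 0.03848428

Step 2: Apply Bayes' theorem
P(A|D) = P(D|A)P(A) / P(D)
       = 0.01680172 / 0.03848428
       = 0.4366


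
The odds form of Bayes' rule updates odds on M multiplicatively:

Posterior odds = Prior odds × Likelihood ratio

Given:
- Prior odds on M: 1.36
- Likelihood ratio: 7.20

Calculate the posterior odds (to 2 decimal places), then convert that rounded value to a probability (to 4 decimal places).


Step 1: Calculate posterior odds
Posterior odds = Prior odds × LR
               = 1.36 × 7.20
               = 9.79

Step 2: Convert to probability
P(M|E) = Posterior odds / (1 + Posterior odds)
       = 9.79 / (1 + 9.79)
       = 9.79 / 10.79
       = 0.9073

The evidence increased P(M) from 0.5763 to 0.9073.


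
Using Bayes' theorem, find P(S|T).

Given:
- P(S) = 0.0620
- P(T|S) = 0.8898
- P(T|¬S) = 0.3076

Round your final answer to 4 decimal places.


Bayes' theorem: P(S|T) = P(T|S) × P(S) / P(T)

Step 1: Calculate P(T) using law of total probability
P(T) = P(T|S)P(S) + P(T|¬S)P(¬S)
     = 0.8898 × 0.0620 + 0.3076 × 0.9380
     = 0.05516760 + 0.28852880
     = 0.34369640

Step 2: Apply Bayes' theorem
P(S|T) = P(T|S) × P(S) / P(T)
       = 0.05516760 / 0.34369640
       = 0.1605


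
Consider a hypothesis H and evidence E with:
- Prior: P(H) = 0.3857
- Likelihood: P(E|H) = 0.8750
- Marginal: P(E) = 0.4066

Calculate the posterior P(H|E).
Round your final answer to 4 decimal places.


Using Bayes' theorem:

P(H|E) = P(E|H) × P(H) / P(E)
       = 0.8750 × 0.3857 / 0.4066
       = 0.33748750 / 0.4066
       = 0.8300

The evidence strengthens our belief in H.
Prior: 0.3857 → Posterior: 0.8300


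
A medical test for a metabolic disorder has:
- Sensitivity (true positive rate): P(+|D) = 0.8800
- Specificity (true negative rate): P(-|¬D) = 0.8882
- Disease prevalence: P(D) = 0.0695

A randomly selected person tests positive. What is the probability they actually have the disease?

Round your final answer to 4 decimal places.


Let D = has disease, + = positive test

Given:
- P(D) = 0.0695 (prevalence)
- P(+|D) = 0.8800 (sensitivity)
- P(-|¬D) = 0.8882 (specificity)
- P(+|¬D) = 0.1118 (false positive rate = 1 - specificity)

Step 1: Find P(+)
P(+) = P(+|D)P(D) + P(+|¬D)P(¬D)
     = 0.8800 × 0.0695 + 0.1118 × 0.9305
     = 0.06116000 + 0.10402990
     = 0.16518990

Step 2: Apply Bayes' theorem for P(D|+)
P(D|+) = P(+|D)P(D) / P(+)
       = 0.06116000 / 0.16518990
       = 0.3702


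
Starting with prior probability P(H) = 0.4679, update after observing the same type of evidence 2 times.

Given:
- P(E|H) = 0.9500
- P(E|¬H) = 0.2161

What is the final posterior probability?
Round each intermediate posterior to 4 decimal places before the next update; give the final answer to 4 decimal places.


Sequential Bayesian updating:

Initial prior: P(H) = 0.4679

Update 1:
  P(E) = 0.9500 × 0.4679 + 0.2161 × 0.5321 = 0.44450500 + 0.11498681 = 0.55949181
  P(H|E) = 0.44450500 / 0.55949181 = 0.7945

Update 2:
  P(E) = 0.9500 × 0.7945 + 0.2161 × 0.2055 = 0.75477500 + 0.04440855 = 0.79918355
  P(H|E) = 0.75477500 / 0.79918355 = 0.9444

Final posterior: 0.9444


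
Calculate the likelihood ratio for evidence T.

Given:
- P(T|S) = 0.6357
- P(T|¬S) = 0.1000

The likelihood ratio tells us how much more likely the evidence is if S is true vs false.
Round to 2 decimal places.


Likelihood Ratio (LR) = P(T|S) / P(T|¬S)

LR = 0.6357 / 0.1000
   = 6.36

The evidence is 6.36 times more likely if S is true than if S is false.
Because LR exceeds 1, T is evidence for S.


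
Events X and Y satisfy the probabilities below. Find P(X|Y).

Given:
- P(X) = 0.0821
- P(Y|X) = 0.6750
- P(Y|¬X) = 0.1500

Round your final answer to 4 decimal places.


Bayes' theorem: P(X|Y) = P(Y|X) × P(X) / P(Y)

Step 1: Calculate P(Y) using law of total probability
P(Y) = P(Y|X)P(X) + P(Y|¬X)P(¬X)
     = 0.6750 × 0.0821 + 0.1500 × 0.9179
     = 0.05541750 + 0.13768500
     = 0.19310250

Step 2: Apply Bayes' theorem
P(X|Y) = P(Y|X) × P(X) / P(Y)
       = 0.05541750 / 0.19310250
       = 0.2870


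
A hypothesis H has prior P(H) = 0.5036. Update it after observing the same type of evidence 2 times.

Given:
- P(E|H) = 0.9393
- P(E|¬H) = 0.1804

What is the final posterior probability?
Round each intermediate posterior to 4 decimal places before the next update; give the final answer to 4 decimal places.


Sequential Bayesian updating:

Initial prior: P(H) = 0.5036

Update 1:
  P(E) = 0.9393 × 0.5036 + 0.1804 × 0.4964 = 0.47303148 + 0.08955056 = 0.56258204
  P(H|E) = 0.47303148 / 0.56258204 = 0.8408

Update 2:
  P(E) = 0.9393 × 0.8408 + 0.1804 × 0.1592 = 0.78976344 + 0.02871968 = 0.81848312
  P(H|E) = 0.78976344 / 0.81848312 = 0.9649

Final posterior: 0.9649


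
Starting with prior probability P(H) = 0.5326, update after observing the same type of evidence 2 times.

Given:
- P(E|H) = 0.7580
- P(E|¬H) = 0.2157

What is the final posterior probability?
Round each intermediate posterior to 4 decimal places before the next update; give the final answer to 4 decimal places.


Sequential Bayesian updating:

Initial prior: P(H) = 0.5326

Update 1:
  P(E) = 0.7580 × 0.5326 + 0.2157 × 0.4674 = 0.40371080 + 0.10081818 = 0.50452898
  P(H|E) = 0.40371080 / 0.50452898 = 0.8002

Update 2:
  P(E) = 0.7580 × 0.8002 + 0.2157 × 0.1998 = 0.60655160 + 0.04309686 = 0.64964846
  P(H|E) = 0.60655160 / 0.64964846 = 0.9337

Final posterior: 0.9337


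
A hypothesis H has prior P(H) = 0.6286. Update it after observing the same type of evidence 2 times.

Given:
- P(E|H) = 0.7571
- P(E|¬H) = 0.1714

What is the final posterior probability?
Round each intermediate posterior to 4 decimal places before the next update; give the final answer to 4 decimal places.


Sequential Bayesian updating:

Initial prior: P(H) = 0.6286

Update 1:
  P(E) = 0.7571 × 0.6286 + 0.1714 × 0.3714 = 0.47591306 + 0.06365796 = 0.53957102
  P(H|E) = 0.47591306 / 0.53957102 = 0.8820

Update 2:
  P(E) = 0.7571 × 0.8820 + 0.1714 × 0.1180 = 0.66776220 + 0.02022520 = 0.68798740
  P(H|E) = 0.66776220 / 0.68798740 = 0.9706

Final posterior: 0.9706


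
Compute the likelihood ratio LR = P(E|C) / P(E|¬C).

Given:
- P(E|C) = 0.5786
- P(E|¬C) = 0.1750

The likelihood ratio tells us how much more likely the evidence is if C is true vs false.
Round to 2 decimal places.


Likelihood Ratio (LR) = P(E|C) / P(E|¬C)

LR = 0.5786 / 0.1750
   = 3.31

The evidence is 3.31 times more likely if C is true than if C is false.
Because LR exceeds 1, E is evidence for C.


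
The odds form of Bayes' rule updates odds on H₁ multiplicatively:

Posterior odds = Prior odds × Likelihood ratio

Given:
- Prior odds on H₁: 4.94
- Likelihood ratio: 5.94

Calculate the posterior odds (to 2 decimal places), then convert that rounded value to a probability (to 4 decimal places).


Step 1: Calculate posterior odds
Posterior odds = Prior odds × LR
               = 4.94 × 5.94
               = 29.34

Step 2: Convert to probability
P(H₁|E) = Posterior odds / (1 + Posterior odds)
       = 29.34 / (1 + 29.34)
       = 29.34 / 30.34
       = 0.9670

The evidence increased P(H₁) from 0.8316 to 0.9670.


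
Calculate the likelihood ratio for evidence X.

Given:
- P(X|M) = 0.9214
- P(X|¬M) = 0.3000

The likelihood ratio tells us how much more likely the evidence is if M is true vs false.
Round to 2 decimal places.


Likelihood Ratio (LR) = P(X|M) / P(X|¬M)

LR = 0.9214 / 0.3000
   = 3.07

The evidence is 3.07 times more likely if M is true than if M is false.
Since LR > 1, the evidence supports M over ¬M.


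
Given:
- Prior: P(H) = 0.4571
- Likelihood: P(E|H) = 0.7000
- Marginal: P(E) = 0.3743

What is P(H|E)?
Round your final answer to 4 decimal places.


Using Bayes' theorem:

P(H|E) = P(E|H) × P(H) / P(E)
       = 0.7000 × 0.4571 / 0.3743
       = 0.31997000 / 0.3743
       = 0.8548

The evidence strengthens our belief in H.
Prior: 0.4571 → Posterior: 0.8548


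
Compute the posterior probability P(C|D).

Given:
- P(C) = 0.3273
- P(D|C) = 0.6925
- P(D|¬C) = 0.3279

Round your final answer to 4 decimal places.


Bayes' theorem: P(C|D) = P(D|C) × P(C) / P(D)

Step 1: Calculate P(D) using law of total probability
P(D) = P(D|C)P(C) + P(D|¬C)P(¬C)
     = 0.6925 × 0.3273 + 0.3279 × 0.6727
     = 0.22665525 + 0.22057833
     = 0.44723358

Step 2: Apply Bayes' theorem
P(C|D) = P(D|C) × P(C) / P(D)
       = 0.22665525 / 0.44723358
       = 0.5068


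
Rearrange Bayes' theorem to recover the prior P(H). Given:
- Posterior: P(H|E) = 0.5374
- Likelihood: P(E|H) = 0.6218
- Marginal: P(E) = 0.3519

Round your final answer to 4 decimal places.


From Bayes' theorem: P(H|E) = P(E|H) × P(H) / P(E)

Rearranging for P(H):
P(H) = P(H|E) × P(E) / P(E|H)
     = 0.5374 × 0.3519 / 0.6218
     = 0.18911106 / 0.6218
     = 0.3041


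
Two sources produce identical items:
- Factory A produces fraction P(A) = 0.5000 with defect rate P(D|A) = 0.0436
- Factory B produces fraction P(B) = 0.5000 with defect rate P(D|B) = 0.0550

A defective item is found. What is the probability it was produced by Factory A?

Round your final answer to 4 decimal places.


Let A = from Factory A, D = defective

Given:
- P(A) = 0.5000, P(B) = 0.5000
- P(D|A) = 0.0436, P(D|B) = 0.0550

Step 1: Find P(D)
P(D) = P(D|A)P(A) + P(D|B)P(B)
     = 0.0436 × 0.5000 + 0.0550 × 0.5000
     = 0.02180000 + 0.02750000
     = 0.04930000

Step 2: Apply Bayes' theorem
P(A|D) = P(D|A)P(A) / P(D)
       = 0.02180000 / 0.04930000
       = 0.4422


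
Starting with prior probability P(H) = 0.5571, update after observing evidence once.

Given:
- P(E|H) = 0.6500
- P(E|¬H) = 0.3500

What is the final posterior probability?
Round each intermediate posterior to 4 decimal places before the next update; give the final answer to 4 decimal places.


Sequential Bayesian updating:

Initial prior: P(H) = 0.5571

Update 1:
  P(E) = 0.6500 × 0.5571 + 0.3500 × 0.4429 = 0.36211500 + 0.15501500 = 0.51713000
  P(H|E) = 0.36211500 / 0.51713000 = 0.7002

Final posterior: 0.7002


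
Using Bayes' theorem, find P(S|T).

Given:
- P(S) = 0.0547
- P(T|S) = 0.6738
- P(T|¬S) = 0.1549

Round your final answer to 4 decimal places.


Bayes' theorem: P(S|T) = P(T|S) × P(S) / P(T)

Step 1: Calculate P(T) using law of total probability
P(T) = P(T|S)P(S) + P(T|¬S)P(¬S)
     = 0.6738 × 0.0547 + 0.1549 × 0.9453
     = 0.03685686 + 0.14642697
     = 0.18328383

Step 2: Apply Bayes' theorem
P(S|T) = P(T|S) × P(S) / P(T)
       = 0.03685686 / 0.18328383
       = 0.2011


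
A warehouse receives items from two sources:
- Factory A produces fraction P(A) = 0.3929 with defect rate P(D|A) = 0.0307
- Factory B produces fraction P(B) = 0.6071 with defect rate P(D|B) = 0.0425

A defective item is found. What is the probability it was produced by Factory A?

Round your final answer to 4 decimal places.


Let A = from Factory A, D = defective

Given:
- P(A) = 0.3929, P(B) = 0.6071
- P(D|A) = 0.0307, P(D|B) = 0.0425

Step 1: Find P(D)
P(D) = P(D|A)P(A) + P(D|B)P(B)
     = 0.0307 × 0.3929 + 0.0425 × 0.6071
     = 0.01206203 + 0.02580175
     = 0.03786378

Step 2: Apply Bayes' theorem
P(A|D) = P(D|A)P(A) / P(D)
       = 0.01206203 / 0.03786378
       = 0.3186


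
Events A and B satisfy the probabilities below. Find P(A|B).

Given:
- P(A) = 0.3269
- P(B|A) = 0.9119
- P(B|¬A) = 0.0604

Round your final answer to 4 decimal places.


Bayes' theorem: P(A|B) = P(B|A) × P(A) / P(B)

Step 1: Calculate P(B) using law of total probability
P(B) = P(B|A)P(A) + P(B|¬A)P(¬A)
     = 0.9119 × 0.3269 + 0.0604 × 0.6731
     = 0.29810011 + 0.04065524
     = 0.33875535

Step 2: Apply Bayes' theorem
P(A|B) = P(B|A) × P(A) / P(B)
       = 0.29810011 / 0.33875535
       = 0.8800


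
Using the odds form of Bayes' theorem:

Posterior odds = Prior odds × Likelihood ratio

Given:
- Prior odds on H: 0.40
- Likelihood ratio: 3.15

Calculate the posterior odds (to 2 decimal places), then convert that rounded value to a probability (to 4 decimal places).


Step 1: Calculate posterior odds
Posterior odds = Prior odds × LR
               = 0.40 × 3.15
               = 1.26

Step 2: Convert to probability
P(H|E) = Posterior odds / (1 + Posterior odds)
       = 1.26 / (1 + 1.26)
       = 1.26 / 2.26
       = 0.5575

The evidence increased P(H) from 0.2857 to 0.5575.


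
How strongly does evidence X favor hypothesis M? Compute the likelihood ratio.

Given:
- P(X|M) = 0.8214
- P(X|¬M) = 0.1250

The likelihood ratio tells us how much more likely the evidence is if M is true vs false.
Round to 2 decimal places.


Likelihood Ratio (LR) = P(X|M) / P(X|¬M)

LR = 0.8214 / 0.1250
   = 6.57

The evidence is 6.57 times more likely if M is true than if M is false.
LR > 1, so observing X raises the odds in favor of M.


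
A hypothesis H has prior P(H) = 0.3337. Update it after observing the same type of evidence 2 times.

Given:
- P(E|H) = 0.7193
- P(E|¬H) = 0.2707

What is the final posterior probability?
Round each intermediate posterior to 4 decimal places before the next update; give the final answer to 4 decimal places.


Sequential Bayesian updating:

Initial prior: P(H) = 0.3337

Update 1:
  P(E) = 0.7193 × 0.3337 + 0.2707 × 0.6663 = 0.24003041 + 0.18036741 = 0.42039782
  P(H|E) = 0.24003041 / 0.42039782 = 0.5710

Update 2:
  P(E) = 0.7193 × 0.5710 + 0.2707 × 0.4290 = 0.41072030 + 0.11613030 = 0.52685060
  P(H|E) = 0.41072030 / 0.52685060 = 0.7796

Final posterior: 0.7796


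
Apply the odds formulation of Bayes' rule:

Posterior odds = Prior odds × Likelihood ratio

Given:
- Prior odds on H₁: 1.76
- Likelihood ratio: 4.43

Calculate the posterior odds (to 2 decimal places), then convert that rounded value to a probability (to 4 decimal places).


Step 1: Calculate posterior odds
Posterior odds = Prior odds × LR
               = 1.76 × 4.43
               = 7.80

Step 2: Convert to probability
P(H₁|E) = Posterior odds / (1 + Posterior odds)
       = 7.80 / (1 + 7.80)
       = 7.80 / 8.80
       = 0.8864

The evidence increased P(H₁) from 0.6377 to 0.8864.


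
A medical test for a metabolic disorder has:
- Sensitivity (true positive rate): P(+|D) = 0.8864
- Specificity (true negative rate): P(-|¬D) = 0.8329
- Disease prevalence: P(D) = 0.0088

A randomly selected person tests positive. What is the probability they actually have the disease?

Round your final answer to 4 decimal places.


Let D = has disease, + = positive test

Given:
- P(D) = 0.0088 (prevalence)
- P(+|D) = 0.8864 (sensitivity)
- P(-|¬D) = 0.8329 (specificity)
- P(+|¬D) = 0.1671 (false positive rate = 1 - specificity)

Step 1: Find P(+)
P(+) = P(+|D)P(D) + P(+|¬D)P(¬D)
     = 0.8864 × 0.0088 + 0.1671 × 0.9912
     = 0.00780032 + 0.16562952
     = 0.17342984

Step 2: Apply Bayes' theorem for P(D|+)
P(D|+) = P(+|D)P(D) / P(+)
       = 0.00780032 / 0.17342984
       = 0.0450


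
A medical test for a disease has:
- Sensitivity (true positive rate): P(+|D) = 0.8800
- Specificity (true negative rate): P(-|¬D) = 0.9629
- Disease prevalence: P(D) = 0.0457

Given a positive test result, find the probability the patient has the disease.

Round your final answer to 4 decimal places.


Let D = has disease, + = positive test

Given:
- P(D) = 0.0457 (prevalence)
- P(+|D) = 0.8800 (sensitivity)
- P(-|¬D) = 0.9629 (specificity)
- P(+|¬D) = 0.0371 (false positive rate = 1 - specificity)

Step 1: Find P(+)
P(+) = P(+|D)P(D) + P(+|¬D)P(¬D)
     = 0.8800 × 0.0457 + 0.0371 × 0.9543
     = 0.04021600 + 0.03540453
     = 0.07562053

Step 2: Apply Bayes' theorem for P(D|+)
P(D|+) = P(+|D)P(D) / P(+)
       = 0.04021600 / 0.07562053
       = 0.5318


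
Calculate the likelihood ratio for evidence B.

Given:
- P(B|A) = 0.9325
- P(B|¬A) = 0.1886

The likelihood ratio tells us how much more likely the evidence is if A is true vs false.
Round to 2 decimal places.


Likelihood Ratio (LR) = P(B|A) / P(B|¬A)

LR = 0.9325 / 0.1886
   = 4.94

The evidence is 4.94 times more likely if A is true than if A is false.
Since LR > 1, the evidence supports A over ¬A.


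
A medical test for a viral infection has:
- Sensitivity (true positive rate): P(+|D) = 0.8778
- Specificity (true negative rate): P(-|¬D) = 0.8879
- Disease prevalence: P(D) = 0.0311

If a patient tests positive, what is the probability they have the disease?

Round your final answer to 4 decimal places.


Let D = has disease, + = positive test

Given:
- P(D) = 0.0311 (prevalence)
- P(+|D) = 0.8778 (sensitivity)
- P(-|¬D) = 0.8879 (specificity)
- P(+|¬D) = 0.1121 (false positive rate = 1 - specificity)

Step 1: Find P(+)
P(+) = P(+|D)P(D) + P(+|¬D)P(¬D)
     = 0.8778 × 0.0311 + 0.1121 × 0.9689
     = 0.02729958 + 0.10861369
     = 0.13591327

Step 2: Apply Bayes' theorem for P(D|+)
P(D|+) = P(+|D)P(D) / P(+)
       = 0.02729958 / 0.13591327
       = 0.2009


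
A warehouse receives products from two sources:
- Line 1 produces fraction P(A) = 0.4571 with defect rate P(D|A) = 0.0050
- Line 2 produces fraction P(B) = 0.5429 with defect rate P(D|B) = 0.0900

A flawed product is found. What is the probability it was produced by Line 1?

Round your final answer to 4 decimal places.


Let A = from Line 1, D = flawed

Given:
- P(A) = 0.4571, P(B) = 0.5429
- P(D|A) = 0.0050, P(D|B) = 0.0900

Step 1: Find P(D)
P(D) = P(D|A)P(A) + P(D|B)P(B)
     = 0.0050 × 0.4571 + 0.0900 × 0.5429
     = 0.00228550 + 0.04886100
     = 0.05114650

Step 2: Apply Bayes' theorem
P(A|D) = P(D|A)P(A) / P(D)
       = 0.00228550 / 0.05114650
       = 0.0447


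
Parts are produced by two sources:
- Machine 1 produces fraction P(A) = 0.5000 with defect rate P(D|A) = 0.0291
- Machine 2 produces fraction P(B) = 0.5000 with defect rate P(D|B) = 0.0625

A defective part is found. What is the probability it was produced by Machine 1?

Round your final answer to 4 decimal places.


Let A = from Machine 1, D = defective

Given:
- P(A) = 0.5000, P(B) = 0.5000
- P(D|A) = 0.0291, P(D|B) = 0.0625

Step 1: Find P(D)
P(D) = P(D|A)P(A) + P(D|B)P(B)
     = 0.0291 × 0.5000 + 0.0625 × 0.5000
     = 0.01455000 + 0.03125000
     = 0.04580000

Step 2: Apply Bayes' theorem
P(A|D) = P(D|A)P(A) / P(D)
       = 0.01455000 / 0.04580000
       = 0.3177


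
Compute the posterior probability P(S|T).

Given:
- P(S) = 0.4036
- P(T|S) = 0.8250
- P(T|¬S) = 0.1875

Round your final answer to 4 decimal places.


Bayes' theorem: P(S|T) = P(T|S) × P(S) / P(T)

Step 1: Calculate P(T) using law of total probability
P(T) = P(T|S)P(S) + P(T|¬S)P(¬S)
     = 0.8250 × 0.4036 + 0.1875 × 0.5964
     = 0.33297000 + 0.11182500
     = 0.44479500

Step 2: Apply Bayes' theorem
P(S|T) = P(T|S) × P(S) / P(T)
       = 0.33297000 / 0.44479500
       = 0.7486


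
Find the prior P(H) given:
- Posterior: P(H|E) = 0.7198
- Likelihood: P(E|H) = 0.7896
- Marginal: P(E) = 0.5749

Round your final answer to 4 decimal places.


From Bayes' theorem: P(H|E) = P(E|H) × P(H) / P(E)

Rearranging for P(H):
P(H) = P(H|E) × P(E) / P(E|H)
     = 0.7198 × 0.5749 / 0.7896
     = 0.41381302 / 0.7896
     = 0.5241


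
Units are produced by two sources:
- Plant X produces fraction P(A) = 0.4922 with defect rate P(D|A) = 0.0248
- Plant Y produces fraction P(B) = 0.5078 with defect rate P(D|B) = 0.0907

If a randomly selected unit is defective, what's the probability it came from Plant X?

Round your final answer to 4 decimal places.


Let A = from Plant X, D = defective

Given:
- P(A) = 0.4922, P(B) = 0.5078
- P(D|A) = 0.0248, P(D|B) = 0.0907

Step 1: Find P(D)
P(D) = P(D|A)P(A) + P(D|B)P(B)
     = 0.0248 × 0.4922 + 0.0907 × 0.5078
     = 0.01220656 + 0.04605746
     = 0.05826402

Step 2: Apply Bayes' theorem
P(A|D) = P(D|A)P(A) / P(D)
       = 0.01220656 / 0.05826402
       = 0.2095


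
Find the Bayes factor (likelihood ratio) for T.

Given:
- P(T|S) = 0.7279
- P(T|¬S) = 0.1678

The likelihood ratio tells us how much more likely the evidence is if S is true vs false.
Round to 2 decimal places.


Likelihood Ratio (LR) = P(T|S) / P(T|¬S)

LR = 0.7279 / 0.1678
   = 4.34

The evidence is 4.34 times more likely if S is true than if S is false.
Since LR > 1, the evidence supports S over ¬S.


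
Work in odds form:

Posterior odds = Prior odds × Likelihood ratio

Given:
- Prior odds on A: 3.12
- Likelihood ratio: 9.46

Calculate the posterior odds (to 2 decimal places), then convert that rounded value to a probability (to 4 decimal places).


Step 1: Calculate posterior odds
Posterior odds = Prior odds × LR
               = 3.12 × 9.46
               = 29.52

Step 2: Convert to probability
P(A|E) = Posterior odds / (1 + Posterior odds)
       = 29.52 / (1 + 29.52)
       = 29.52 / 30.52
       = 0.9672

The evidence increased P(A) from 0.7573 to 0.9672.


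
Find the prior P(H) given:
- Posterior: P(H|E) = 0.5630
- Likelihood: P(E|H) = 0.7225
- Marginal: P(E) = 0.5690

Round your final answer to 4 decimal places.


From Bayes' theorem: P(H|E) = P(E|H) × P(H) / P(E)

Rearranging for P(H):
P(H) = P(H|E) × P(E) / P(E|H)
     = 0.5630 × 0.5690 / 0.7225
     = 0.32034700 / 0.7225
     = 0.4434


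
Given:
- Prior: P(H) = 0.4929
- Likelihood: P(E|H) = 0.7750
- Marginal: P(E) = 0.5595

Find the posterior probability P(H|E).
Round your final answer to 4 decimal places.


Using Bayes' theorem:

P(H|E) = P(E|H) × P(H) / P(E)
       = 0.7750 × 0.4929 / 0.5595
       = 0.38199750 / 0.5595
       = 0.6827

The evidence strengthens our belief in H.
Prior: 0.4929 → Posterior: 0.6827


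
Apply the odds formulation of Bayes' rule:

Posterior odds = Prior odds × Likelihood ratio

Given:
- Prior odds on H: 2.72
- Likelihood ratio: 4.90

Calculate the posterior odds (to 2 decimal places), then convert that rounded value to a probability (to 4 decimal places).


Step 1: Calculate posterior odds
Posterior odds = Prior odds × LR
               = 2.72 × 4.90
               = 13.33

Step 2: Convert to probability
P(H|E) = Posterior odds / (1 + Posterior odds)
       = 13.33 / (1 + 13.33)
       = 13.33 / 14.33
       = 0.9302

The evidence increased P(H) from 0.7312 to 0.9302.


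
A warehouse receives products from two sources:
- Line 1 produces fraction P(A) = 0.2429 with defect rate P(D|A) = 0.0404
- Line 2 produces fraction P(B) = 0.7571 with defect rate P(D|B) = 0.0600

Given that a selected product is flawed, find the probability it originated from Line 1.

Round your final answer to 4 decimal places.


Let A = from Line 1, D = flawed

Given:
- P(A) = 0.2429, P(B) = 0.7571
- P(D|A) = 0.0404, P(D|B) = 0.0600

Step 1: Find P(D)
P(D) = P(D|A)P(A) + P(D|B)P(B)
     = 0.0404 × 0.2429 + 0.0600 × 0.7571
     = 0.00981316 + 0.04542600
     = 0.05523916

Step 2: Apply Bayes' theorem
P(A|D) = P(D|A)P(A) / P(D)
       = 0.00981316 / 0.05523916
       = 0.1776


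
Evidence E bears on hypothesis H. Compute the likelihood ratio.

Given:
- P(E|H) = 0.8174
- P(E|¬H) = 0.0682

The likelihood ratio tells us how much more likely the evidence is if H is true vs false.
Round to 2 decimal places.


Likelihood Ratio (LR) = P(E|H) / P(E|¬H)

LR = 0.8174 / 0.0682
   = 11.99

The evidence is 11.99 times more likely if H is true than if H is false.
LR > 1, so observing E raises the odds in favor of H.


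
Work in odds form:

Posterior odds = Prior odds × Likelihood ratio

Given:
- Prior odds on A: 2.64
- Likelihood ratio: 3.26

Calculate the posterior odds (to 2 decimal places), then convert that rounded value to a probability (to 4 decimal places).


Step 1: Calculate posterior odds
Posterior odds = Prior odds × LR
               = 2.64 × 3.26
               = 8.61

Step 2: Convert to probability
P(A|E) = Posterior odds / (1 + Posterior odds)
       = 8.61 / (1 + 8.61)
       = 8.61 / 9.61
       = 0.8959

The evidence increased P(A) from 0.7253 to 0.8959.


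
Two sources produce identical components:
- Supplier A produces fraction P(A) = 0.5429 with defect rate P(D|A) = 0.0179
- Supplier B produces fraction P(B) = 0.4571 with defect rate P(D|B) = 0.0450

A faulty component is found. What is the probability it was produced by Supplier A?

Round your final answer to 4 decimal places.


Let A = from Supplier A, D = faulty

Given:
- P(A) = 0.5429, P(B) = 0.4571
- P(D|A) = 0.0179, P(D|B) = 0.0450

Step 1: Find P(D)
P(D) = P(D|A)P(A) + P(D|B)P(B)
     = 0.0179 × 0.5429 + 0.0450 × 0.4571
     = 0.00971791 + 0.02056950
     = 0.03028741

Step 2: Apply Bayes' theorem
P(A|D) = P(D|A)P(A) / P(D)
       = 0.00971791 / 0.03028741
       = 0.3209


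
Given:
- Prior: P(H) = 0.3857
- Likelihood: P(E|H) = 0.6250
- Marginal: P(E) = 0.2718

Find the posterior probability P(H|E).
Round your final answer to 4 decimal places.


Using Bayes' theorem:

P(H|E) = P(E|H) × P(H) / P(E)
       = 0.6250 × 0.3857 / 0.2718
       = 0.24106250 / 0.2718
       = 0.8869

The evidence strengthens our belief in H.
Prior: 0.3857 → Posterior: 0.8869


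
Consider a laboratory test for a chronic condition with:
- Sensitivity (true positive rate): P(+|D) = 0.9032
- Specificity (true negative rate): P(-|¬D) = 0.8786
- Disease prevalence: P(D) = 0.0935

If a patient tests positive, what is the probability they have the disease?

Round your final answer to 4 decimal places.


Let D = has disease, + = positive test

Given:
- P(D) = 0.0935 (prevalence)
- P(+|D) = 0.9032 (sensitivity)
- P(-|¬D) = 0.8786 (specificity)
- P(+|¬D) = 0.1214 (false positive rate = 1 - specificity)

Step 1: Find P(+)
P(+) = P(+|D)P(D) + P(+|¬D)P(¬D)
     = 0.9032 × 0.0935 + 0.1214 × 0.9065
     = 0.08444920 + 0.11004910
     = 0.19449830

Step 2: Apply Bayes' theorem for P(D|+)
P(D|+) = P(+|D)P(D) / P(+)
       = 0.08444920 / 0.19449830
       = 0.4342


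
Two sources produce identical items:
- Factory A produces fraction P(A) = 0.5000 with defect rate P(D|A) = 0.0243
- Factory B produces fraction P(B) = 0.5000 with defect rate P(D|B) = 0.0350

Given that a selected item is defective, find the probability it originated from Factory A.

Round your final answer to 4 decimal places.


Let A = from Factory A, D = defective

Given:
- P(A) = 0.5000, P(B) = 0.5000
- P(D|A) = 0.0243, P(D|B) = 0.0350

Step 1: Find P(D)
P(D) = P(D|A)P(A) + P(D|B)P(B)
     = 0.0243 × 0.5000 + 0.0350 × 0.5000
     = 0.01215000 + 0.01750000
     = 0.02965000

Step 2: Apply Bayes' theorem
P(A|D) = P(D|A)P(A) / P(D)
       = 0.01215000 / 0.02965000
       = 0.4098
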